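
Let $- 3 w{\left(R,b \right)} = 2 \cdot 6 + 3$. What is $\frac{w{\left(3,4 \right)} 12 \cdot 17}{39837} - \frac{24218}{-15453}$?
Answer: $\frac{316336802}{205200387} \approx 1.5416$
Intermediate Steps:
$w{\left(R,b \right)} = -5$ ($w{\left(R,b \right)} = - \frac{2 \cdot 6 + 3}{3} = - \frac{12 + 3}{3} = \left(- \frac{1}{3}\right) 15 = -5$)
$\frac{w{\left(3,4 \right)} 12 \cdot 17}{39837} - \frac{24218}{-15453} = \frac{\left(-5\right) 12 \cdot 17}{39837} - \frac{24218}{-15453} = \left(-60\right) 17 \cdot \frac{1}{39837} - - \frac{24218}{15453} = \left(-1020\right) \frac{1}{39837} + \frac{24218}{15453} = - \frac{340}{13279} + \frac{24218}{15453} = \frac{316336802}{205200387}$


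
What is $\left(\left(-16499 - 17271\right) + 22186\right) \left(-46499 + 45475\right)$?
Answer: $11862016$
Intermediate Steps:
$\left(\left(-16499 - 17271\right) + 22186\right) \left(-46499 + 45475\right) = \left(-33770 + 22186\right) \left(-1024\right) = \left(-11584\right) \left(-1024\right) = 11862016$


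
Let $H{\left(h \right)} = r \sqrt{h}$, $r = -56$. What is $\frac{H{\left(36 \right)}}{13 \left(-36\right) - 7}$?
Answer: $\frac{336}{475} \approx 0.70737$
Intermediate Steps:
$H{\left(h \right)} = - 56 \sqrt{h}$
$\frac{H{\left(36 \right)}}{13 \left(-36\right) - 7} = \frac{\left(-56\right) \sqrt{36}}{13 \left(-36\right) - 7} = \frac{\left(-56\right) 6}{-468 - 7} = - \frac{336}{-475} = \left(-336\right) \left(- \frac{1}{475}\right) = \frac{336}{475}$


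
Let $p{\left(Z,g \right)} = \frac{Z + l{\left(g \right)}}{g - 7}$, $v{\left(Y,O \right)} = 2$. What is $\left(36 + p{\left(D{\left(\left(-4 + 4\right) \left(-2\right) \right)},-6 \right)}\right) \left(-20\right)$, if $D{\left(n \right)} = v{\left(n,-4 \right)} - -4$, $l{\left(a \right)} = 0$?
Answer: $- \frac{9240}{13} \approx -710.77$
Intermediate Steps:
$D{\left(n \right)} = 6$ ($D{\left(n \right)} = 2 - -4 = 2 + 4 = 6$)
$p{\left(Z,g \right)} = \frac{Z}{-7 + g}$ ($p{\left(Z,g \right)} = \frac{Z + 0}{g - 7} = \frac{Z}{-7 + g}$)
$\left(36 + p{\left(D{\left(\left(-4 + 4\right) \left(-2\right) \right)},-6 \right)}\right) \left(-20\right) = \left(36 + \frac{6}{-7 - 6}\right) \left(-20\right) = \left(36 + \frac{6}{-13}\right) \left(-20\right) = \left(36 + 6 \left(- \frac{1}{13}\right)\right) \left(-20\right) = \left(36 - \frac{6}{13}\right) \left(-20\right) = \frac{462}{13} \left(-20\right) = - \frac{9240}{13}$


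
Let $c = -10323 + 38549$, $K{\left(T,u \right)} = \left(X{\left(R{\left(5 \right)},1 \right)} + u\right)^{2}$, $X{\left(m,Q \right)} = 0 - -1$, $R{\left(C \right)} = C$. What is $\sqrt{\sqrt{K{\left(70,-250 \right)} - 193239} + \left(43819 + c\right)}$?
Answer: $\sqrt{72045 + 3 i \sqrt{14582}} \approx 268.41 + 0.6748 i$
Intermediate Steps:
$X{\left(m,Q \right)} = 1$ ($X{\left(m,Q \right)} = 0 + 1 = 1$)
$K{\left(T,u \right)} = \left(1 + u\right)^{2}$
$c = 28226$
$\sqrt{\sqrt{K{\left(70,-250 \right)} - 193239} + \left(43819 + c\right)} = \sqrt{\sqrt{\left(1 - 250\right)^{2} - 193239} + \left(43819 + 28226\right)} = \sqrt{\sqrt{\left(-249\right)^{2} - 193239} + 72045} = \sqrt{\sqrt{62001 - 193239} + 72045} = \sqrt{\sqrt{-131238} + 72045} = \sqrt{3 i \sqrt{14582} + 72045} = \sqrt{72045 + 3 i \sqrt{14582}}$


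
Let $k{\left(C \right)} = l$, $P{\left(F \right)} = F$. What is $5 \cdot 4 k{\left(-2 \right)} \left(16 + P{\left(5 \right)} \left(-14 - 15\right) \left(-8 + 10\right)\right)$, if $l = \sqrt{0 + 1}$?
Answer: $-5480$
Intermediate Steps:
$l = 1$ ($l = \sqrt{1} = 1$)
$k{\left(C \right)} = 1$
$5 \cdot 4 k{\left(-2 \right)} \left(16 + P{\left(5 \right)} \left(-14 - 15\right) \left(-8 + 10\right)\right) = 5 \cdot 4 \cdot 1 \left(16 + 5 \left(-14 - 15\right) \left(-8 + 10\right)\right) = 20 \cdot 1 \left(16 + 5 \left(\left(-29\right) 2\right)\right) = 20 \left(16 + 5 \left(-58\right)\right) = 20 \left(16 - 290\right) = 20 \left(-274\right) = -5480$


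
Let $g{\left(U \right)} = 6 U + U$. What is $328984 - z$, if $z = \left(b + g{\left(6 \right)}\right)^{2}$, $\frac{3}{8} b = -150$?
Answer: $200820$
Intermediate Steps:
$b = -400$ ($b = \frac{8}{3} \left(-150\right) = -400$)
$g{\left(U \right)} = 7 U$
$z = 128164$ ($z = \left(-400 + 7 \cdot 6\right)^{2} = \left(-400 + 42\right)^{2} = \left(-358\right)^{2} = 128164$)
$328984 - z = 328984 - 128164 = 200820$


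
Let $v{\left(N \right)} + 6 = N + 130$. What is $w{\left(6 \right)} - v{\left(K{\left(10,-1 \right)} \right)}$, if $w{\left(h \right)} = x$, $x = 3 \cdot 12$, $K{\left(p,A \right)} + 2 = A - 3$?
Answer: $-82$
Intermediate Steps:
$K{\left(p,A \right)} = -5 + A$ ($K{\left(p,A \right)} = -2 + \left(A - 3\right) = -2 + \left(-3 + A\right) = -5 + A$)
$v{\left(N \right)} = 124 + N$ ($v{\left(N \right)} = -6 + \left(N + 130\right) = -6 + \left(130 + N\right) = 124 + N$)
$x = 36$
$w{\left(h \right)} = 36$
$w{\left(6 \right)} - v{\left(K{\left(10,-1 \right)} \right)} = 36 - \left(124 - 6\right) = 36 - 118 = -82$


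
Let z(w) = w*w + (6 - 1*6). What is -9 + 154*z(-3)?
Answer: 1377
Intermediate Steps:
z(w) = w**2 (z(w) = w**2 + (6 - 6) = w**2 + 0 = w**2)
-9 + 154*z(-3) = -9 + 154*(-3)**2 = -9 + 154*9 = -9 + 1386 = 1377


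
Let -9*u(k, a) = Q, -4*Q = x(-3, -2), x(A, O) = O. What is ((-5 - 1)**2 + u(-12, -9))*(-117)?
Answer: -8411/2 ≈ -4205.5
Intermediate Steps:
Q = 1/2 (Q = -1/4*(-2) = 1/2 ≈ 0.50000)
u(k, a) = -1/18 (u(k, a) = -1/9*1/2 = -1/18)
((-5 - 1)**2 + u(-12, -9))*(-117) = ((-5 - 1)**2 - 1/18)*(-117) = ((-6)**2 - 1/18)*(-117) = (36 - 1/18)*(-117) = (647/18)*(-117) = -8411/2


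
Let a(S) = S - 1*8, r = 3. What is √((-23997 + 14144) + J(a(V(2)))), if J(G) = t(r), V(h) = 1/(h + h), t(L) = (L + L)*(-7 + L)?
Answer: I*√9877 ≈ 99.383*I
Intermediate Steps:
t(L) = 2*L*(-7 + L) (t(L) = (2*L)*(-7 + L) = 2*L*(-7 + L))
V(h) = 1/(2*h)
a(S) = -8 + S (a(S) = S - 8 = -8 + S)
J(G) = -24 (J(G) = 2*3*(-7 + 3) = 2*3*(-4) = -24)
√((-23997 + 14144) + J(a(V(2)))) = √((-23997 + 14144) - 24) = √(-9853 - 24) = √(-9877) = I*√9877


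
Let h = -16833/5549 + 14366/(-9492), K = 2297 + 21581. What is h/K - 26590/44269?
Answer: -539553749977295/898004316985188 ≈ -0.60084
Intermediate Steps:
K = 23878
h = -3862835/849534 (h = -16833*1/5549 + 14366*(-1/9492) = -543/179 - 7183/4746 = -3862835/849534 ≈ -4.5470)
h/K - 26590/44269 = -3862835/849534/23878 - 26590/44269 = -3862835/849534*1/23878 - 26590*1/44269 = -3862835/20285172852 - 26590/44269 = -539553749977295/898004316985188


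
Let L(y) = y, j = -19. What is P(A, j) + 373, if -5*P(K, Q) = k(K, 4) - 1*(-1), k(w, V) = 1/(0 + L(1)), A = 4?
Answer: 1863/5 ≈ 372.60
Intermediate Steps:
k(w, V) = 1 (k(w, V) = 1/(0 + 1) = 1/1 = 1)
P(K, Q) = -2/5 (P(K, Q) = -(1 - 1*(-1))/5 = -(1 + 1)/5 = -1/5*2 = -2/5)
P(A, j) + 373 = -2/5 + 373 = 1863/5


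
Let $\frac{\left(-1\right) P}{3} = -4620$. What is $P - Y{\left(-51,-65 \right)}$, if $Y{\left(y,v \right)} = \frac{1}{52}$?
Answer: $\frac{720719}{52} \approx 13860.0$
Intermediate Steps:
$P = 13860$ ($P = \left(-3\right) \left(-4620\right) = 13860$)
$Y{\left(y,v \right)} = \frac{1}{52}$
$P - Y{\left(-51,-65 \right)} = 13860 - \frac{1}{52} = \frac{720719}{52}$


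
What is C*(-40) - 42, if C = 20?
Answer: -842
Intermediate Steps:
C*(-40) - 42 = 20*(-40) - 42 = -800 - 42 = -842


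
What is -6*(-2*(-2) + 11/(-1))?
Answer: 42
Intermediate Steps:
-6*(-2*(-2) + 11/(-1)) = -6*(4 + 11*(-1)) = -6*(4 - 11) = -6*(-7) = 42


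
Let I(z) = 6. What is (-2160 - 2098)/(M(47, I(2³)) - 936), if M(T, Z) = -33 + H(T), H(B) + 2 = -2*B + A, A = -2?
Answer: 4258/1067 ≈ 3.9906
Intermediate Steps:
H(B) = -4 - 2*B (H(B) = -2 + (-2*B - 2) = -2 + (-2 - 2*B) = -4 - 2*B)
M(T, Z) = -37 - 2*T (M(T, Z) = -33 + (-4 - 2*T) = -37 - 2*T)
(-2160 - 2098)/(M(47, I(2³)) - 936) = (-2160 - 2098)/((-37 - 2*47) - 936) = -4258/((-37 - 94) - 936) = -4258/(-131 - 936) = -4258/(-1067) = -4258*(-1/1067) = 4258/1067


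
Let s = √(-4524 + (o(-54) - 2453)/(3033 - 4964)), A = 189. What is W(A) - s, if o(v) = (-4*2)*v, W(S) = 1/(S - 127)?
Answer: 1/62 - 1117*I*√13517/1931 ≈ 0.016129 - 67.253*I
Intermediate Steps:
W(S) = 1/(-127 + S)
o(v) = -8*v
s = 1117*I*√13517/1931 (s = √(-4524 + (-8*(-54) - 2453)/(3033 - 4964)) = √(-4524 + (432 - 2453)/(-1931)) = √(-4524 - 2021*(-1/1931)) = √(-4524 + 2021/1931) = √(-8733823/1931) = 1117*I*√13517/1931 ≈ 67.253*I)
W(A) - s = 1/(-127 + 189) - 1117*I*√13517/1931 = 1/62 - 1117*I*√13517/1931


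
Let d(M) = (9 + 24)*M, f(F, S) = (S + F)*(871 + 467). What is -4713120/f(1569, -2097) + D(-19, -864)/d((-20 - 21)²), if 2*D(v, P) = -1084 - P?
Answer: 82504165/12370479 ≈ 6.6694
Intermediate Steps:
D(v, P) = -542 - P/2 (D(v, P) = (-1084 - P)/2 = -542 - P/2)
f(F, S) = 1338*F + 1338*S (f(F, S) = (F + S)*1338 = 1338*F + 1338*S)
d(M) = 33*M
-4713120/f(1569, -2097) + D(-19, -864)/d((-20 - 21)²) = -4713120/(1338*1569 + 1338*(-2097)) + (-542 - ½*(-864))/((33*(-20 - 21)²)) = -4713120/(2099322 - 2805786) + (-542 + 432)/((33*(-41)²)) = -4713120/(-706464) - 110/(33*1681) = -4713120*(-1/706464) - 110/55473 = 16365/2453 - 110*1/55473 = 16365/2453 - 10/5043 = 82504165/12370479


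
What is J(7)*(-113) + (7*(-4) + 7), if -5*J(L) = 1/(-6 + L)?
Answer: 8/5 ≈ 1.6000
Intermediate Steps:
J(L) = -1/(5*(-6 + L))
J(7)*(-113) + (7*(-4) + 7) = -1/(-30 + 5*7)*(-113) + (7*(-4) + 7) = -1/(-30 + 35)*(-113) + (-28 + 7) = -1/5*(-113) - 21 = -1*⅕*(-113) - 21 = -⅕*(-113) - 21 = 113/5 - 21 = 8/5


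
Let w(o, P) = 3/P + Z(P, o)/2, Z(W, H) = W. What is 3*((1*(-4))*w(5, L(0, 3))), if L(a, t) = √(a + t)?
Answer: -18*√3 ≈ -31.177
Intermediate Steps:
w(o, P) = P/2 + 3/P (w(o, P) = 3/P + P/2 = P/2 + 3/P)
3*((1*(-4))*w(5, L(0, 3))) = 3*((1*(-4))*(√(0 + 3)/2 + 3/(√(0 + 3)))) = 3*(-4*(√3/2 + 3/(√3))) = 3*(-4*(√3/2 + 3*(√3/3))) = 3*(-4*(√3/2 + √3)) = 3*(-6*√3) = -18*√3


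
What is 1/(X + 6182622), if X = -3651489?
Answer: 1/2531133 ≈ 3.9508e-7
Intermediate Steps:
1/(X + 6182622) = 1/(-3651489 + 6182622) = 1/2531133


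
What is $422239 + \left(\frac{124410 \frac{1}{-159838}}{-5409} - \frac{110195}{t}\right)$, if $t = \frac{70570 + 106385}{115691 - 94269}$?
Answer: $\frac{695077595741107924}{1699876410729} \approx 4.089 \cdot 10^{5}$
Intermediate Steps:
$t = \frac{176955}{21422} \approx 8.2604$
$422239 + \left(\frac{124410 \frac{1}{-159838}}{-5409} - \frac{110195}{t}\right) = 422239 - \left(\frac{472119458}{35391} - \frac{124410 \frac{1}{-159838}}{-5409}\right) = 422239 - \left(\frac{472119458}{35391} - 124410 \left(- \frac{1}{159838}\right) \left(- \frac{1}{5409}\right)\right) = 422239 - \frac{22676520048694307}{1699876410729} = \frac{695077595741107924}{1699876410729}$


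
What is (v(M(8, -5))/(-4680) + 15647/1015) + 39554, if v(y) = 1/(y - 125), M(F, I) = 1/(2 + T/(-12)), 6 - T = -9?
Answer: 664134656981/16784040 ≈ 39569.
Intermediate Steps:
T = 15 (T = 6 - 1*(-9) = 6 + 9 = 15)
M(F, I) = 4/3 (M(F, I) = 1/(2 + 15/(-12)) = 1/(2 + 15*(-1/12)) = 1/(2 - 5/4) = 1/(3/4) = 4/3)
v(y) = 1/(-125 + y)
(v(M(8, -5))/(-4680) + 15647/1015) + 39554 = (1/((-125 + 4/3)*(-4680)) + 15647/1015) + 39554 = (-1/4680/(-371/3) + 15647*(1/1015)) + 39554 = (-3/371*(-1/4680) + 15647/1015) + 39554 = (1/578760 + 15647/1015) + 39554 = 258738821/16784040 + 39554 = 664134656981/16784040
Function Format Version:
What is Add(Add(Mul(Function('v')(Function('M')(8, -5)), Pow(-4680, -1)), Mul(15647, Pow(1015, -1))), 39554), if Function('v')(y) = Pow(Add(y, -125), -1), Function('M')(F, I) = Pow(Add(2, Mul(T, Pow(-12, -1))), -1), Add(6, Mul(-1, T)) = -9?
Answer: Rational(664134656981, 16784040) ≈ 39569.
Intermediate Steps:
T = 15 (T = Add(6, Mul(-1, -9)) = Add(6, 9) = 15)
Function('M')(F, I) = Rational(4, 3) (Function('M')(F, I) = Pow(Add(2, Mul(15, Pow(-12, -1))), -1) = Pow(Add(2, Mul(15, Rational(-1, 12))), -1) = Pow(Add(2, Rational(-5, 4)), -1) = Pow(Rational(3, 4), -1) = Rational(4, 3))
Function('v')(y) = Pow(Add(-125, y), -1)
Add(Add(Mul(Function('v')(Function('M')(8, -5)), Pow(-4680, -1)), Mul(15647, Pow(1015, -1))), 39554) = Add(Add(Mul(Pow(Add(-125, Rational(4, 3)), -1), Pow(-4680, -1)), Mul(15647, Pow(1015, -1))), 39554) = Add(Add(Mul(Pow(Rational(-371, 3), -1), Rational(-1, 4680)), Mul(15647, Rational(1, 1015))), 39554) = Add(Add(Mul(Rational(-3, 371), Rational(-1, 4680)), Rational(15647, 1015)), 39554) = Add(Add(Rational(1, 578760), Rational(15647, 1015)), 39554) = Add(Rational(258738821, 16784040), 39554) = Rational(664134656981, 16784040)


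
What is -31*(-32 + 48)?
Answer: -496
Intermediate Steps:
-31*(-32 + 48) = -31*16 = -496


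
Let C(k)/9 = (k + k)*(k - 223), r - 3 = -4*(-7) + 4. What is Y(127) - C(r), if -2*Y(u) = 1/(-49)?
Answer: 11607121/98 ≈ 1.1844e+5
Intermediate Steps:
r = 35 (r = 3 + (-4*(-7) + 4) = 3 + (28 + 4) = 3 + 32 = 35)
Y(u) = 1/98 (Y(u) = -½/(-49) = -½*(-1/49) = 1/98)
C(k) = 18*k*(-223 + k) (C(k) = 9*((k + k)*(k - 223)) = 9*((2*k)*(-223 + k)) = 9*(2*k*(-223 + k)) = 18*k*(-223 + k))
Y(127) - C(r) = 1/98 - 18*35*(-223 + 35) = 1/98 - 18*35*(-188) = 1/98 - 1*(-118440) = 1/98 + 118440 = 11607121/98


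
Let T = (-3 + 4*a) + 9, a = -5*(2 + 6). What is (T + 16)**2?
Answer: 19044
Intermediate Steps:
a = -40 (a = -5*8 = -40)
T = -154 (T = (-3 + 4*(-40)) + 9 = (-3 - 160) + 9 = -163 + 9 = -154)
(T + 16)**2 = (-154 + 16)**2 = (-138)**2 = 19044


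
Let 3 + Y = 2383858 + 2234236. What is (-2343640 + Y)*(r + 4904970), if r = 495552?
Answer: 12283222663422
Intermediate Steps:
Y = 4618091 (Y = -3 + (2383858 + 2234236) = -3 + 4618094 = 4618091)
(-2343640 + Y)*(r + 4904970) = (-2343640 + 4618091)*(495552 + 4904970) = 2274451*5400522 = 12283222663422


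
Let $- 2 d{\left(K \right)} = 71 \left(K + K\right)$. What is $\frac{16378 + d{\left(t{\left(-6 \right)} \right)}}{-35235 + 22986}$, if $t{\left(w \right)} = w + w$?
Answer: $- \frac{17230}{12249} \approx -1.4066$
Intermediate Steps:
$t{\left(w \right)} = 2 w$
$d{\left(K \right)} = - 71 K$ ($d{\left(K \right)} = - \frac{71 \left(K + K\right)}{2} = - \frac{71 \cdot 2 K}{2} = - \frac{142 K}{2} = - 71 K$)
$\frac{16378 + d{\left(t{\left(-6 \right)} \right)}}{-35235 + 22986} = \frac{16378 - 71 \cdot 2 \left(-6\right)}{-35235 + 22986} = \frac{16378 - -852}{-12249} = \left(16378 + 852\right) \left(- \frac{1}{12249}\right) = 17230 \left(- \frac{1}{12249}\right) = - \frac{17230}{12249}$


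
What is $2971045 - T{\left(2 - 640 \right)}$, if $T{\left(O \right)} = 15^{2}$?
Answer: $2970820$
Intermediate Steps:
$T{\left(O \right)} = 225$
$2971045 - T{\left(2 - 640 \right)} = 2971045 - 225 = 2970820$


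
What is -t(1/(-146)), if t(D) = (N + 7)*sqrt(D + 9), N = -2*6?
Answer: 5*sqrt(191698)/146 ≈ 14.994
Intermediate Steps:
N = -12
t(D) = -5*sqrt(9 + D) (t(D) = (-12 + 7)*sqrt(D + 9) = -5*sqrt(9 + D))
-t(1/(-146)) = -(-5)*sqrt(9 + 1/(-146)) = -(-5)*sqrt(9 - 1/146) = -(-5)*sqrt(1313/146) = -(-5)*sqrt(191698)/146 = 5*sqrt(191698)/146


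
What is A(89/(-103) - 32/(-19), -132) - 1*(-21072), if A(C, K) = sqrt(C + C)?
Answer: 21072 + sqrt(6281970)/1957 ≈ 21073.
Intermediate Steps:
A(C, K) = sqrt(2)*sqrt(C) (A(C, K) = sqrt(2*C) = sqrt(2)*sqrt(C))
A(89/(-103) - 32/(-19), -132) - 1*(-21072) = sqrt(2)*sqrt(89/(-103) - 32/(-19)) - 1*(-21072) = sqrt(2)*sqrt(89*(-1/103) - 32*(-1/19)) + 21072 = sqrt(2)*sqrt(-89/103 + 32/19) + 21072 = sqrt(2)*sqrt(1605/1957) + 21072 = sqrt(2)*(sqrt(3140985)/1957) + 21072 = sqrt(6281970)/1957 + 21072 = 21072 + sqrt(6281970)/1957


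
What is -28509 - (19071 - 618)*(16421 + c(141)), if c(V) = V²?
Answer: -669909315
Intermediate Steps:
-28509 - (19071 - 618)*(16421 + c(141)) = -28509 - (19071 - 618)*(16421 + 141²) = -28509 - 18453*(16421 + 19881) = -28509 - 18453*36302 = -28509 - 1*669880806 = -28509 - 669880806 = -669909315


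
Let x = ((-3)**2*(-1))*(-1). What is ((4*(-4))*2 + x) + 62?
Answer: 39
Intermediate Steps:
x = 9 (x = (9*(-1))*(-1) = -9*(-1) = 9)
((4*(-4))*2 + x) + 62 = ((4*(-4))*2 + 9) + 62 = (-16*2 + 9) + 62 = (-32 + 9) + 62 = -23 + 62 = 39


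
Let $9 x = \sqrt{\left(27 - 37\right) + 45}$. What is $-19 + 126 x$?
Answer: $-19 + 14 \sqrt{35} \approx 63.825$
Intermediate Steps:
$x = \frac{\sqrt{35}}{9}$ ($x = \frac{\sqrt{\left(27 - 37\right) + 45}}{9} = \frac{\sqrt{-10 + 45}}{9} = \frac{\sqrt{35}}{9} \approx 0.65734$)
$-19 + 126 x = -19 + 126 \frac{\sqrt{35}}{9} = -19 + 14 \sqrt{35}$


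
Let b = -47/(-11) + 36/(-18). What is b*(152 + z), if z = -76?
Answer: 1900/11 ≈ 172.73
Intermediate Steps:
b = 25/11 (b = -47*(-1/11) + 36*(-1/18) = 47/11 - 2 = 25/11 ≈ 2.2727)
b*(152 + z) = 25*(152 - 76)/11 = (25/11)*76 = 1900/11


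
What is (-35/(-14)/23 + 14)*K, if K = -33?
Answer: -21417/46 ≈ -465.59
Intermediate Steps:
(-35/(-14)/23 + 14)*K = (-35/(-14)/23 + 14)*(-33) = (-35*(-1/14)*(1/23) + 14)*(-33) = ((5/2)*(1/23) + 14)*(-33) = (5/46 + 14)*(-33) = (649/46)*(-33) = -21417/46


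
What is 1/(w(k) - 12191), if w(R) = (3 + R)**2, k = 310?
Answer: 1/85778 ≈ 1.1658e-5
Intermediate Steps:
1/(w(k) - 12191) = 1/((3 + 310)**2 - 12191) = 1/(313**2 - 12191) = 1/(97969 - 12191) = 1/85778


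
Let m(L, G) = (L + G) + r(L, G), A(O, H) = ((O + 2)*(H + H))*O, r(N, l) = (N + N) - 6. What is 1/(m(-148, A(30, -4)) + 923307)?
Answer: 1/915177 ≈ 1.0927e-6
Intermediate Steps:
r(N, l) = -6 + 2*N (r(N, l) = 2*N - 6 = -6 + 2*N)
A(O, H) = 2*H*O*(2 + O) (A(O, H) = ((2 + O)*(2*H))*O = (2*H*(2 + O))*O = 2*H*O*(2 + O))
m(L, G) = -6 + G + 3*L (m(L, G) = (L + G) + (-6 + 2*L) = (G + L) + (-6 + 2*L) = -6 + G + 3*L)
1/(m(-148, A(30, -4)) + 923307) = 1/((-6 + 2*(-4)*30*(2 + 30) + 3*(-148)) + 923307) = 1/((-6 + 2*(-4)*30*32 - 444) + 923307) = 1/((-6 - 7680 - 444) + 923307) = 1/(-8130 + 923307) = 1/915177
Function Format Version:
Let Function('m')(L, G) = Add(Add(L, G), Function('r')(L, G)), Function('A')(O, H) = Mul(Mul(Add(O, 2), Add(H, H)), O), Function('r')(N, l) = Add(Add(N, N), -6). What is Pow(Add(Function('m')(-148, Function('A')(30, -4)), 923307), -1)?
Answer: Rational(1, 915177) ≈ 1.0927e-6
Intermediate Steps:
Function('r')(N, l) = Add(-6, Mul(2, N)) (Function('r')(N, l) = Add(Mul(2, N), -6) = Add(-6, Mul(2, N)))
Function('A')(O, H) = Mul(2, H, O, Add(2, O)) (Function('A')(O, H) = Mul(Mul(Add(2, O), Mul(2, H)), O) = Mul(Mul(2, H, Add(2, O)), O) = Mul(2, H, O, Add(2, O)))
Function('m')(L, G) = Add(-6, G, Mul(3, L)) (Function('m')(L, G) = Add(Add(L, G), Add(-6, Mul(2, L))) = Add(Add(G, L), Add(-6, Mul(2, L))) = Add(-6, G, Mul(3, L)))
Pow(Add(Function('m')(-148, Function('A')(30, -4)), 923307), -1) = Pow(Add(Add(-6, Mul(2, -4, 30, Add(2, 30)), Mul(3, -148)), 923307), -1) = Pow(Add(Add(-6, Mul(2, -4, 30, 32), -444), 923307), -1) = Pow(Add(Add(-6, -7680, -444), 923307), -1) = Pow(Add(-8130, 923307), -1) = Pow(915177, -1) = Rational(1, 915177)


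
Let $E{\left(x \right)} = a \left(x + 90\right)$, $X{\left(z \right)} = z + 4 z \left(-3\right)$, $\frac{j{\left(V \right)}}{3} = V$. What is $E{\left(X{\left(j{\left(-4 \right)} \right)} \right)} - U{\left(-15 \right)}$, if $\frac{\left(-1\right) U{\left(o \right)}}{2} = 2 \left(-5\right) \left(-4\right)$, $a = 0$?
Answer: $80$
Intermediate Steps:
$j{\left(V \right)} = 3 V$
$X{\left(z \right)} = - 11 z$ ($X{\left(z \right)} = z - 12 z = - 11 z$)
$E{\left(x \right)} = 0$ ($E{\left(x \right)} = 0 \left(x + 90\right) = 0 \left(90 + x\right) = 0$)
$U{\left(o \right)} = -80$ ($U{\left(o \right)} = - 2 \cdot 2 \left(-5\right) \left(-4\right) = - 2 \left(\left(-10\right) \left(-4\right)\right) = \left(-2\right) 40 = -80$)
$E{\left(X{\left(j{\left(-4 \right)} \right)} \right)} - U{\left(-15 \right)} = 0 - -80 = 0 + 80 = 80$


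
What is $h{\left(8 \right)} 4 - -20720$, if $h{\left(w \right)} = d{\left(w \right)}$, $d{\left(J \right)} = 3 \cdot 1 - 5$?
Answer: $20712$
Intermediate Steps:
$d{\left(J \right)} = -2$ ($d{\left(J \right)} = 3 - 5 = -2$)
$h{\left(w \right)} = -2$
$h{\left(8 \right)} 4 - -20720 = \left(-2\right) 4 - -20720 = -8 + 20720 = 20712$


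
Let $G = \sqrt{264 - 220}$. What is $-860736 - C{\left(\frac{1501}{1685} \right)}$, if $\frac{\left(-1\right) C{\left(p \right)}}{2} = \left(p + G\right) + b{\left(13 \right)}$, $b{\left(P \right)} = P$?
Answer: $- \frac{1450293348}{1685} + 4 \sqrt{11} \approx -8.607 \cdot 10^{5}$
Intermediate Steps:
$G = 2 \sqrt{11}$ ($G = \sqrt{44} = 2 \sqrt{11} \approx 6.6332$)
$C{\left(p \right)} = -26 - 4 \sqrt{11} - 2 p$ ($C{\left(p \right)} = - 2 \left(\left(p + 2 \sqrt{11}\right) + 13\right) = - 2 \left(13 + p + 2 \sqrt{11}\right) = -26 - 4 \sqrt{11} - 2 p$)
$-860736 - C{\left(\frac{1501}{1685} \right)} = -860736 - \left(-26 - 4 \sqrt{11} - 2 \cdot \frac{1501}{1685}\right) = -860736 - \left(-26 - 4 \sqrt{11} - 2 \cdot 1501 \cdot \frac{1}{1685}\right) = -860736 - \left(-26 - 4 \sqrt{11} - \frac{3002}{1685}\right) = -860736 - \left(- \frac{46812}{1685} - 4 \sqrt{11}\right) = -860736 + \left(\frac{46812}{1685} + 4 \sqrt{11}\right) = - \frac{1450293348}{1685} + 4 \sqrt{11}$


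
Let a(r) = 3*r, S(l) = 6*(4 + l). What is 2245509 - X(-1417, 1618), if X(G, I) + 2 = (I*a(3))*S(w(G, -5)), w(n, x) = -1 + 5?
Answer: 1546535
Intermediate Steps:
w(n, x) = 4
S(l) = 24 + 6*l
X(G, I) = -2 + 432*I (X(G, I) = -2 + (I*(3*3))*(24 + 6*4) = -2 + (I*9)*(24 + 24) = -2 + (9*I)*48 = -2 + 432*I)
2245509 - X(-1417, 1618) = 2245509 - (-2 + 432*1618) = 2245509 - (-2 + 698976) = 2245509 - 1*698974 = 2245509 - 698974 = 1546535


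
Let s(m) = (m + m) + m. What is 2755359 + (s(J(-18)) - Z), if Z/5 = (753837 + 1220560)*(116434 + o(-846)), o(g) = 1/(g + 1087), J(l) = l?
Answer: -277013108902570/241 ≈ -1.1494e+12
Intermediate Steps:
o(g) = 1/(1087 + g)
s(m) = 3*m (s(m) = 2*m + m = 3*m)
Z = 277013772931075/241 (Z = 5*((753837 + 1220560)*(116434 + 1/(1087 - 846))) = 5*(1974397*(116434 + 1/241)) = 5*(1974397*(28060595/241)) = 5*(55402754586215/241) = 277013772931075/241 ≈ 1.1494e+12)
2755359 + (s(J(-18)) - Z) = 2755359 + (3*(-18) - 1*277013772931075/241) = 2755359 + (-54 - 277013772931075/241) = 2755359 - 277013772944089/241 = -277013108902570/241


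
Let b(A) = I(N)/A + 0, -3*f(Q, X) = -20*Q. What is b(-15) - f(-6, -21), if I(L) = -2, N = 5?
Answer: 602/15 ≈ 40.133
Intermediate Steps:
f(Q, X) = 20*Q/3 (f(Q, X) = -(-20)*Q/3 = 20*Q/3)
b(A) = -2/A (b(A) = -2/A + 0 = -2/A)
b(-15) - f(-6, -21) = -2/(-15) - 20*(-6)/3 = -2*(-1/15) - 1*(-40) = 2/15 + 40 = 602/15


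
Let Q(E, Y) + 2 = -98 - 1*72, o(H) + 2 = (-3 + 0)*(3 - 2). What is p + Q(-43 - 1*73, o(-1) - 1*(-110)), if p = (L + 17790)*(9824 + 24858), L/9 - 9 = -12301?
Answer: -3219807688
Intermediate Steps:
L = -110628 (L = 81 + 9*(-12301) = 81 - 110709 = -110628)
o(H) = -5 (o(H) = -2 + (-3 + 0)*(3 - 2) = -2 - 3*1 = -2 - 3 = -5)
Q(E, Y) = -172 (Q(E, Y) = -2 + (-98 - 1*72) = -2 + (-98 - 72) = -2 - 170 = -172)
p = -3219807516 (p = (-110628 + 17790)*(9824 + 24858) = -92838*34682 = -3219807516)
p + Q(-43 - 1*73, o(-1) - 1*(-110)) = -3219807516 - 172 = -3219807688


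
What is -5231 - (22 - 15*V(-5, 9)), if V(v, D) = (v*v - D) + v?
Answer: -5088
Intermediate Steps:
V(v, D) = v + v² - D (V(v, D) = (v² - D) + v = v + v² - D)
-5231 - (22 - 15*V(-5, 9)) = -5231 - (22 - 15*(-5 + (-5)² - 1*9)) = -5231 - (22 - 15*(-5 + 25 - 9)) = -5231 - (22 - 15*11) = -5231 - (22 - 165) = -5231 - 1*(-143) = -5231 + 143 = -5088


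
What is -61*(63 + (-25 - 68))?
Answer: 1830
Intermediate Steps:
-61*(63 + (-25 - 68)) = -61*(63 - 93) = -61*(-30) = 1830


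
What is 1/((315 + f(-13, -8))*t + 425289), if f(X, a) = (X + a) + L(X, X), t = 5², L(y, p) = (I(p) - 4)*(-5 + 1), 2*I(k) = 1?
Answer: 1/432989 ≈ 2.3095e-6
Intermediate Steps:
I(k) = ½ (I(k) = (½)*1 = ½)
L(y, p) = 14 (L(y, p) = (½ - 4)*(-5 + 1) = -7/2*(-4) = 14)
t = 25
f(X, a) = 14 + X + a (f(X, a) = (X + a) + 14 = 14 + X + a)
1/((315 + f(-13, -8))*t + 425289) = 1/((315 + (14 - 13 - 8))*25 + 425289) = 1/((315 - 7)*25 + 425289) = 1/(308*25 + 425289) = 1/(7700 + 425289) = 1/432989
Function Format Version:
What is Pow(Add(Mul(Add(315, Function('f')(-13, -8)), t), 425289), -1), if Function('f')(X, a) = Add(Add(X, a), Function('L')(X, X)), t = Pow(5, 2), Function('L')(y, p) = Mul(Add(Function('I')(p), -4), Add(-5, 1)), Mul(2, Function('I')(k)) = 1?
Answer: Rational(1, 432989) ≈ 2.3095e-6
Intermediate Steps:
Function('I')(k) = Rational(1, 2) (Function('I')(k) = Mul(Rational(1, 2), 1) = Rational(1, 2))
Function('L')(y, p) = 14 (Function('L')(y, p) = Mul(Add(Rational(1, 2), -4), Add(-5, 1)) = Mul(Rational(-7, 2), -4) = 14)
t = 25
Function('f')(X, a) = Add(14, X, a) (Function('f')(X, a) = Add(Add(X, a), 14) = Add(14, X, a))
Pow(Add(Mul(Add(315, Function('f')(-13, -8)), t), 425289), -1) = Pow(Add(Mul(Add(315, Add(14, -13, -8)), 25), 425289), -1) = Pow(Add(Mul(Add(315, -7), 25), 425289), -1) = Pow(Add(Mul(308, 25), 425289), -1) = Pow(Add(7700, 425289), -1) = Pow(432989, -1) = Rational(1, 432989)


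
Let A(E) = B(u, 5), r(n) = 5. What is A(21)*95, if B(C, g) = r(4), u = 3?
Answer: 475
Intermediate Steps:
B(C, g) = 5
A(E) = 5
A(21)*95 = 5*95 = 475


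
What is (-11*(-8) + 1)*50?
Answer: 4450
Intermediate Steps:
(-11*(-8) + 1)*50 = (88 + 1)*50 = 89*50 = 4450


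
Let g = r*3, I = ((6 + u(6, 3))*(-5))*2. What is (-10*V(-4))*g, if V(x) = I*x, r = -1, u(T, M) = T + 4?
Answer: 19200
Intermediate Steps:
u(T, M) = 4 + T
I = -160 (I = ((6 + (4 + 6))*(-5))*2 = ((6 + 10)*(-5))*2 = (16*(-5))*2 = -80*2 = -160)
g = -3 (g = -1*3 = -3)
V(x) = -160*x
(-10*V(-4))*g = -(-1600)*(-4)*(-3) = -10*640*(-3) = -6400*(-3) = 19200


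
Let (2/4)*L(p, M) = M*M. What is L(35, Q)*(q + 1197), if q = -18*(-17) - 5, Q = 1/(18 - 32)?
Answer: 107/7 ≈ 15.286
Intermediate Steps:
Q = -1/14 (Q = 1/(-14) = -1/14 ≈ -0.071429)
q = 301 (q = 306 - 5 = 301)
L(p, M) = 2*M**2 (L(p, M) = 2*(M*M) = 2*M**2)
L(35, Q)*(q + 1197) = (2*(-1/14)**2)*(301 + 1197) = (2*(1/196))*1498 = (1/98)*1498 = 107/7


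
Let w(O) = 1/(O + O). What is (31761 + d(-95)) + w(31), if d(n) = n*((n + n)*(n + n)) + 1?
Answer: -210659755/62 ≈ -3.3977e+6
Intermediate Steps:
w(O) = 1/(2*O)
d(n) = 1 + 4*n**3 (d(n) = n*((2*n)*(2*n)) + 1 = n*(4*n**2) + 1 = 4*n**3 + 1 = 1 + 4*n**3)
(31761 + d(-95)) + w(31) = (31761 + (1 + 4*(-95)**3)) + (1/2)/31 = (31761 + (1 + 4*(-857375))) + (1/2)*(1/31) = (31761 + (1 - 3429500)) + 1/62 = (31761 - 3429499) + 1/62 = -3397738 + 1/62 = -210659755/62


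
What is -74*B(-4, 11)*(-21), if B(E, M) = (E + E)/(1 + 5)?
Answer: -2072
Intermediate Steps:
B(E, M) = E/3 (B(E, M) = (2*E)/6 = (2*E)*(⅙) = E/3)
-74*B(-4, 11)*(-21) = -74*(-4)/3*(-21) = -74*(-4/3)*(-21) = (296/3)*(-21) = -2072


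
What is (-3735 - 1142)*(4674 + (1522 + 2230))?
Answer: -41093602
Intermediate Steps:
(-3735 - 1142)*(4674 + (1522 + 2230)) = -4877*(4674 + 3752) = -4877*8426 = -41093602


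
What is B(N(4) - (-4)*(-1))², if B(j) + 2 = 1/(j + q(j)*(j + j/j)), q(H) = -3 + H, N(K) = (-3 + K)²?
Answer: 289/81 ≈ 3.5679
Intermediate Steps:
B(j) = -2 + 1/(j + (1 + j)*(-3 + j)) (B(j) = -2 + 1/(j + (-3 + j)*(j + j/j)) = -2 + 1/(j + (-3 + j)*(j + 1)) = -2 + 1/(j + (-3 + j)*(1 + j)) = -2 + 1/(j + (1 + j)*(-3 + j)))
B(N(4) - (-4)*(-1))² = ((7 - 2*((-3 + 4)² - (-4)*(-1))² + 2*((-3 + 4)² - (-4)*(-1)))/(-3 + ((-3 + 4)² - (-4)*(-1))² - ((-3 + 4)² - (-4)*(-1))))² = ((7 - 2*(1² - 1*4)² + 2*(1² - 1*4))/(-3 + (1² - 1*4)² - (1² - 1*4)))² = ((7 - 2*(1 - 4)² + 2*(1 - 4))/(-3 + (1 - 4)² - (1 - 4)))² = ((7 - 2*(-3)² + 2*(-3))/(-3 + (-3)² - 1*(-3)))² = ((7 - 2*9 - 6)/(-3 + 9 + 3))² = ((7 - 18 - 6)/9)² = ((⅑)*(-17))² = (-17/9)² = 289/81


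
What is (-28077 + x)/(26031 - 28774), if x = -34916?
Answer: 62993/2743 ≈ 22.965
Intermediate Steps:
(-28077 + x)/(26031 - 28774) = (-28077 - 34916)/(26031 - 28774) = -62993/(-2743) = -62993*(-1/2743) = 62993/2743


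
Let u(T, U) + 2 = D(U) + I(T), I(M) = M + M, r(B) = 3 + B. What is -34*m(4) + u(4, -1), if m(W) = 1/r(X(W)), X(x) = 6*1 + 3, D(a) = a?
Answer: 13/6 ≈ 2.1667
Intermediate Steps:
X(x) = 9 (X(x) = 6 + 3 = 9)
I(M) = 2*M
u(T, U) = -2 + U + 2*T (u(T, U) = -2 + (U + 2*T) = -2 + U + 2*T)
m(W) = 1/12 (m(W) = 1/(3 + 9) = 1/12)
-34*m(4) + u(4, -1) = -34*1/12 + (-2 - 1 + 2*4) = -17/6 + (-2 - 1 + 8) = -17/6 + 5 = 13/6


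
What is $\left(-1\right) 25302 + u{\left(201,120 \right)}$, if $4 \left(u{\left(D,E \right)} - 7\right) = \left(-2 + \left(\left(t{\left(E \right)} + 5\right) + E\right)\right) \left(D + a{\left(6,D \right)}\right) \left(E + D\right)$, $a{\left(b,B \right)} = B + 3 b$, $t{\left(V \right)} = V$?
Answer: $8165020$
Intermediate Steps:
$u{\left(D,E \right)} = 7 + \frac{\left(3 + 2 E\right) \left(18 + 2 D\right) \left(D + E\right)}{4}$ ($u{\left(D,E \right)} = 7 + \frac{\left(-2 + \left(\left(E + 5\right) + E\right)\right) \left(D + \left(D + 3 \cdot 6\right)\right) \left(E + D\right)}{4} = 7 + \frac{\left(-2 + \left(\left(5 + E\right) + E\right)\right) \left(D + \left(D + 18\right)\right) \left(D + E\right)}{4} = 7 + \frac{\left(-2 + \left(5 + 2 E\right)\right) \left(D + \left(18 + D\right)\right) \left(D + E\right)}{4} = 7 + \frac{\left(3 + 2 E\right) \left(18 + 2 D\right) \left(D + E\right)}{4}$)
$\left(-1\right) 25302 + u{\left(201,120 \right)} = \left(-1\right) 25302 + \left(7 + 9 \cdot 120^{2} + \frac{3 \cdot 201^{2}}{2} + \frac{27}{2} \cdot 201 + \frac{27}{2} \cdot 120 + 201 \cdot 120^{2} + 120 \cdot 201^{2} + \frac{21}{2} \cdot 201 \cdot 120\right) = -25302 + \left(7 + 9 \cdot 14400 + \frac{3}{2} \cdot 40401 + \frac{5427}{2} + 1620 + 201 \cdot 14400 + 120 \cdot 40401 + 253260\right) = -25302 + \left(7 + 129600 + \frac{121203}{2} + \frac{5427}{2} + 1620 + 2894400 + 4848120 + 253260\right) = -25302 + 8190322 = 8165020$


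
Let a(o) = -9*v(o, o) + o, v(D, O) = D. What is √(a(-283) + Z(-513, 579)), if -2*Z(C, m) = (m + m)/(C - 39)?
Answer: √19171374/92 ≈ 47.593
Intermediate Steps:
Z(C, m) = -m/(-39 + C) (Z(C, m) = -(m + m)/(2*(C - 39)) = -2*m/(2*(-39 + C)) = -m/(-39 + C))
a(o) = -8*o (a(o) = -9*o + o = -8*o)
√(a(-283) + Z(-513, 579)) = √(-8*(-283) - 1*579/(-39 - 513)) = √(2264 - 1*579/(-552)) = √(2264 - 1*579*(-1/552)) = √(2264 + 193/184) = √(416769/184) = √19171374/92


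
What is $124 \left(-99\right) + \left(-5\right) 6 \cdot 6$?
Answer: $-12456$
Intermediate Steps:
$124 \left(-99\right) + \left(-5\right) 6 \cdot 6 = -12276 - 180 = -12456$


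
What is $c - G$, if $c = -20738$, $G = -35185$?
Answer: $14447$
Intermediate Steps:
$c - G = -20738 - -35185 = -20738 + 35185 = 14447$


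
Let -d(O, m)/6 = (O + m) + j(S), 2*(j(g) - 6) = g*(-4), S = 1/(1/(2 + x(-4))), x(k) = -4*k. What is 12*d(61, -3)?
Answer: -2016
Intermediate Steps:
S = 18 (S = 1/(1/(2 - 4*(-4))) = 1/(1/(2 + 16)) = 1/(1/18) = 18)
j(g) = 6 - 2*g (j(g) = 6 + (g*(-4))/2 = 6 + (-4*g)/2 = 6 - 2*g)
d(O, m) = 180 - 6*O - 6*m (d(O, m) = -6*((O + m) + (6 - 2*18)) = -6*((O + m) + (6 - 36)) = -6*((O + m) - 30) = -6*(-30 + O + m) = 180 - 6*O - 6*m)
12*d(61, -3) = 12*(180 - 6*61 - 6*(-3)) = 12*(180 - 366 + 18) = 12*(-168) = -2016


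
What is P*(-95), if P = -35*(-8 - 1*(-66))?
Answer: 192850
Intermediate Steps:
P = -2030 (P = -35*(-8 + 66) = -35*58 = -2030)
P*(-95) = -2030*(-95) = 192850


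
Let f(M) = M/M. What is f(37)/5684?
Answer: 1/5684 ≈ 0.00017593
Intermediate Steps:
f(M) = 1
f(37)/5684 = 1/5684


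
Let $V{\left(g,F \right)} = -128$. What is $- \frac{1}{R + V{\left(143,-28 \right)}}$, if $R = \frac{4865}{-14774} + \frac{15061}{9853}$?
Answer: $\frac{145568222}{18458156047} \approx 0.0078864$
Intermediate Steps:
$R = \frac{174576369}{145568222}$ ($R = 4865 \left(- \frac{1}{14774}\right) + 15061 \cdot \frac{1}{9853} = - \frac{4865}{14774} + \frac{15061}{9853} = \frac{174576369}{145568222} \approx 1.1993$)
$- \frac{1}{R + V{\left(143,-28 \right)}} = - \frac{1}{\frac{174576369}{145568222} - 128} = - \frac{1}{- \frac{18458156047}{145568222}} = \left(-1\right) \left(- \frac{145568222}{18458156047}\right) = \frac{145568222}{18458156047}$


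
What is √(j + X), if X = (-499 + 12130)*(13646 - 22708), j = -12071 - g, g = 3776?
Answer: I*√105415969 ≈ 10267.0*I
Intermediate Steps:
j = -15847 (j = -12071 - 1*3776 = -12071 - 3776 = -15847)
X = -105400122 (X = 11631*(-9062) = -105400122)
√(j + X) = √(-15847 - 105400122) = √(-105415969) = I*√105415969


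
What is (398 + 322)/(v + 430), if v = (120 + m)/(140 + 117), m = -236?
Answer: 10280/6133 ≈ 1.6762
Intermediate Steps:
v = -116/257 (v = (120 - 236)/(140 + 117) = -116/257 ≈ -0.45136)
(398 + 322)/(v + 430) = (398 + 322)/(-116/257 + 430) = 720/(110394/257) = 720*(257/110394) = 10280/6133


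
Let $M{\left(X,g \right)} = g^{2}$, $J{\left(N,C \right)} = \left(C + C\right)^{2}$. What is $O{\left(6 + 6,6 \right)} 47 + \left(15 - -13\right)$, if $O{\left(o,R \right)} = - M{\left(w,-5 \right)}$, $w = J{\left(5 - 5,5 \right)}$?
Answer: $-1147$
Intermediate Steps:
$J{\left(N,C \right)} = 4 C^{2}$ ($J{\left(N,C \right)} = \left(2 C\right)^{2} = 4 C^{2}$)
$w = 100$ ($w = 4 \cdot 5^{2} = 4 \cdot 25 = 100$)
$O{\left(o,R \right)} = -25$ ($O{\left(o,R \right)} = - \left(-5\right)^{2} = \left(-1\right) 25 = -25$)
$O{\left(6 + 6,6 \right)} 47 + \left(15 - -13\right) = \left(-25\right) 47 + \left(15 - -13\right) = -1175 + \left(15 + 13\right) = -1175 + 28 = -1147$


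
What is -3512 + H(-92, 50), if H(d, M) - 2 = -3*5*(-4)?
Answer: -3450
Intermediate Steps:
H(d, M) = 62 (H(d, M) = 2 - 3*5*(-4) = 2 - 15*(-4) = 2 + 60 = 62)
-3512 + H(-92, 50) = -3512 + 62 = -3450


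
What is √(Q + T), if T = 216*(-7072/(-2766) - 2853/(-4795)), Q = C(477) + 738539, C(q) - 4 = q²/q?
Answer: 2*√903597787040211165/2210495 ≈ 860.06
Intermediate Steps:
C(q) = 4 + q (C(q) = 4 + q²/q = 4 + q)
Q = 739020 (Q = (4 + 477) + 738539 = 481 + 738539 = 739020)
T = 1504858968/2210495 (T = 216*(-7072*(-1/2766) - 2853*(-1/4795)) = 216*(3536/1383 + 2853/4795) = 216*(20900819/6631485) = 1504858968/2210495 ≈ 680.78)
√(Q + T) = √(739020 + 1504858968/2210495) = √(1635104873868/2210495) = 2*√903597787040211165/2210495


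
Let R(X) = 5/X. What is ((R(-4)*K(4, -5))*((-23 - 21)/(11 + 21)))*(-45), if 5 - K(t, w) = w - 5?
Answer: -37125/32 ≈ -1160.2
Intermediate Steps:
K(t, w) = 10 - w (K(t, w) = 5 - (w - 5) = 5 - (-5 + w) = 5 + (5 - w) = 10 - w)
((R(-4)*K(4, -5))*((-23 - 21)/(11 + 21)))*(-45) = (((5/(-4))*(10 - 1*(-5)))*((-23 - 21)/(11 + 21)))*(-45) = (((5*(-¼))*(10 + 5))*(-44/32))*(-45) = ((-5/4*15)*(-44*1/32))*(-45) = -75/4*(-11/8)*(-45) = (825/32)*(-45) = -37125/32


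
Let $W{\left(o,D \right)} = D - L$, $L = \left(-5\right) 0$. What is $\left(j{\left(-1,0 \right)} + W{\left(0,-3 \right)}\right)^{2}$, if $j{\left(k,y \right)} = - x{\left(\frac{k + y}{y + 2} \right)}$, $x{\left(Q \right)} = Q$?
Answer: $\frac{25}{4} \approx 6.25$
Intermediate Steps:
$L = 0$
$j{\left(k,y \right)} = - \frac{k + y}{2 + y}$ ($j{\left(k,y \right)} = - \frac{k + y}{y + 2} = - \frac{k + y}{2 + y}$)
$W{\left(o,D \right)} = D$ ($W{\left(o,D \right)} = D - 0 = D + 0 = D$)
$\left(j{\left(-1,0 \right)} + W{\left(0,-3 \right)}\right)^{2} = \left(\frac{\left(-1\right) \left(-1\right) - 0}{2 + 0} - 3\right)^{2} = \left(\frac{1 + 0}{2} - 3\right)^{2} = \left(\frac{1}{2} \cdot 1 - 3\right)^{2} = \left(\frac{1}{2} - 3\right)^{2} = \left(- \frac{5}{2}\right)^{2} = \frac{25}{4}$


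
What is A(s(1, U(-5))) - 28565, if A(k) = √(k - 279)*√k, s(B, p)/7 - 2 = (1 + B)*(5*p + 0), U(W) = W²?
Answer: -28565 + 126*√165 ≈ -26947.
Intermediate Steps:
s(B, p) = 14 + 35*p*(1 + B) (s(B, p) = 14 + 7*((1 + B)*(5*p + 0)) = 14 + 7*((1 + B)*(5*p)) = 14 + 7*(5*p*(1 + B)) = 14 + 35*p*(1 + B))
A(k) = √k*√(-279 + k) (A(k) = √(-279 + k)*√k = √k*√(-279 + k))
A(s(1, U(-5))) - 28565 = √(14 + 35*(-5)² + 35*1*(-5)²)*√(-279 + (14 + 35*(-5)² + 35*1*(-5)²)) - 28565 = √(14 + 35*25 + 35*1*25)*√(-279 + (14 + 35*25 + 35*1*25)) - 28565 = √(14 + 875 + 875)*√(-279 + (14 + 875 + 875)) - 28565 = √1764*√(-279 + 1764) - 28565 = 42*√1485 - 28565 = 42*(3*√165) - 28565 = 126*√165 - 28565 = -28565 + 126*√165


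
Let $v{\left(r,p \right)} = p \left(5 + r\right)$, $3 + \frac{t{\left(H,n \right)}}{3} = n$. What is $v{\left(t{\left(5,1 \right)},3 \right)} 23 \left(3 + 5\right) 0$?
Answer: $0$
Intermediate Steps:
$t{\left(H,n \right)} = -9 + 3 n$
$v{\left(t{\left(5,1 \right)},3 \right)} 23 \left(3 + 5\right) 0 = 3 \left(5 + \left(-9 + 3 \cdot 1\right)\right) 23 \left(3 + 5\right) 0 = 3 \left(5 + \left(-9 + 3\right)\right) 23 \cdot 8 \cdot 0 = 3 \left(5 - 6\right) 23 \cdot 0 = 3 \left(-1\right) 23 \cdot 0 = \left(-3\right) 23 \cdot 0 = \left(-69\right) 0 = 0$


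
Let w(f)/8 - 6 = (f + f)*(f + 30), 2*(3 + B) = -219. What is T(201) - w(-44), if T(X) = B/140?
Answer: -554669/56 ≈ -9904.8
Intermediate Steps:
B = -225/2 (B = -3 + (1/2)*(-219) = -3 - 219/2 = -225/2 ≈ -112.50)
T(X) = -45/56 (T(X) = -225/2/140 = -225/2*1/140 = -45/56)
w(f) = 48 + 16*f*(30 + f) (w(f) = 48 + 8*((f + f)*(f + 30)) = 48 + 8*((2*f)*(30 + f)) = 48 + 8*(2*f*(30 + f)) = 48 + 16*f*(30 + f))
T(201) - w(-44) = -45/56 - (48 + 16*(-44)**2 + 480*(-44)) = -45/56 - (48 + 16*1936 - 21120) = -45/56 - (48 + 30976 - 21120) = -45/56 - 1*9904 = -45/56 - 9904 = -554669/56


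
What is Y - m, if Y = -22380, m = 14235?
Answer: -36615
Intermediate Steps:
Y - m = -22380 - 1*14235 = -22380 - 14235 = -36615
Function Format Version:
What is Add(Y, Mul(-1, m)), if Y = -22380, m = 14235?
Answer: -36615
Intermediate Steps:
Add(Y, Mul(-1, m)) = Add(-22380, Mul(-1, 14235)) = Add(-22380, -14235) = -36615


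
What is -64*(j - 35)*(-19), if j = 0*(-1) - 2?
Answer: -44992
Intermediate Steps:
j = -2 (j = 0 - 2 = -2)
-64*(j - 35)*(-19) = -64*(-2 - 35)*(-19) = -64*(-37)*(-19) = 2368*(-19) = -44992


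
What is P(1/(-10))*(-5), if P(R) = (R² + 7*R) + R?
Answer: 79/20 ≈ 3.9500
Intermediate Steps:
P(R) = R² + 8*R
P(1/(-10))*(-5) = ((8 + 1/(-10))/(-10))*(-5) = -(8 - ⅒)/10*(-5) = -⅒*79/10*(-5) = -79/100*(-5) = 79/20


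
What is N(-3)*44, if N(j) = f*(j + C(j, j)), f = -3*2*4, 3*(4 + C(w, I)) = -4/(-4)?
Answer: 7040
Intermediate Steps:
C(w, I) = -11/3 (C(w, I) = -4 + (-4/(-4))/3 = -4 + (-4*(-1/4))/3 = -4 + (1/3)*1 = -4 + 1/3 = -11/3)
f = -24 (f = -6*4 = -24)
N(j) = 88 - 24*j (N(j) = -24*(j - 11/3) = -24*(-11/3 + j) = 88 - 24*j)
N(-3)*44 = (88 - 24*(-3))*44 = (88 + 72)*44 = 160*44 = 7040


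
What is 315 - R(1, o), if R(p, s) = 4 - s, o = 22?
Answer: 333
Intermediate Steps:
315 - R(1, o) = 315 - (4 - 1*22) = 315 - (4 - 22) = 315 - 1*(-18) = 315 + 18 = 333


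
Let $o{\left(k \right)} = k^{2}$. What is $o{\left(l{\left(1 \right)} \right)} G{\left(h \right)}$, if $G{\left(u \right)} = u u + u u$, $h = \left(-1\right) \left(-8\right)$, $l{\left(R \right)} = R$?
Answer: $128$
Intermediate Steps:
$h = 8$
$G{\left(u \right)} = 2 u^{2}$ ($G{\left(u \right)} = u^{2} + u^{2} = 2 u^{2}$)
$o{\left(l{\left(1 \right)} \right)} G{\left(h \right)} = 1^{2} \cdot 2 \cdot 8^{2} = 1 \cdot 2 \cdot 64 = 1 \cdot 128 = 128$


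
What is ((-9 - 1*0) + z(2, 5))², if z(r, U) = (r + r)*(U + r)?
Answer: 361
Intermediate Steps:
z(r, U) = 2*r*(U + r) (z(r, U) = (2*r)*(U + r) = 2*r*(U + r))
((-9 - 1*0) + z(2, 5))² = ((-9 - 1*0) + 2*2*(5 + 2))² = ((-9 + 0) + 2*2*7)² = (-9 + 28)² = 19² = 361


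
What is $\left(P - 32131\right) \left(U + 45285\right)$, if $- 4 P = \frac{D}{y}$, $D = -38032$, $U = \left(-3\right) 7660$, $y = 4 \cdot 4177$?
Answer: $- \frac{2993527507050}{4177} \approx -7.1667 \cdot 10^{8}$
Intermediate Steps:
$y = 16708$
$U = -22980$
$P = \frac{2377}{4177}$ ($P = - \frac{\left(-38032\right) \frac{1}{16708}}{4} = \left(- \frac{1}{4}\right) \left(- \frac{9508}{4177}\right) = \frac{2377}{4177} \approx 0.56907$)
$\left(P - 32131\right) \left(U + 45285\right) = \left(\frac{2377}{4177} - 32131\right) \left(-22980 + 45285\right) = \left(- \frac{134208810}{4177}\right) 22305 = - \frac{2993527507050}{4177}$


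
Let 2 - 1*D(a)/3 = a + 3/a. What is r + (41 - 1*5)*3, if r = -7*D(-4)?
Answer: -135/4 ≈ -33.750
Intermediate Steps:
D(a) = 6 - 9/a - 3*a (D(a) = 6 - 3*(a + 3/a) = 6 + (-9/a - 3*a) = 6 - 9/a - 3*a)
r = -567/4 (r = -7*(6 - 9/(-4) - 3*(-4)) = -7*(6 - 9*(-1/4) + 12) = -7*(6 + 9/4 + 12) = -7*81/4 = -567/4 ≈ -141.75)
r + (41 - 1*5)*3 = -567/4 + (41 - 1*5)*3 = -567/4 + (41 - 5)*3 = -567/4 + 36*3 = -567/4 + 108 = -135/4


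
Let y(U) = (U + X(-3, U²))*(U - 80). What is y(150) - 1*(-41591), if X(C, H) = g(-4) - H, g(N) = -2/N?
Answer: -1522874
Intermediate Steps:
X(C, H) = ½ - H (X(C, H) = -2/(-4) - H = -2*(-¼) - H = ½ - H)
y(U) = (-80 + U)*(½ + U - U²) (y(U) = (U + (½ - U²))*(U - 80) = (½ + U - U²)*(-80 + U) = (-80 + U)*(½ + U - U²))
y(150) - 1*(-41591) = (-40 - 1*150³ + 81*150² - 159/2*150) - 1*(-41591) = (-40 - 1*3375000 + 81*22500 - 11925) + 41591 = (-40 - 3375000 + 1822500 - 11925) + 41591 = -1564465 + 41591 = -1522874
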